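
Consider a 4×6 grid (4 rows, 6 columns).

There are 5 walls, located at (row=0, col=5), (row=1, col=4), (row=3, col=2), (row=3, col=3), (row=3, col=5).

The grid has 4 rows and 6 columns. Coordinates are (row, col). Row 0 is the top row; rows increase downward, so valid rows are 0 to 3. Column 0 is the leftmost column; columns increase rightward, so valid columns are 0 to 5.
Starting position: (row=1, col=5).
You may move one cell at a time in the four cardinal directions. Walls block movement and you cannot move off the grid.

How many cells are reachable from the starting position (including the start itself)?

BFS flood-fill from (row=1, col=5):
  Distance 0: (row=1, col=5)
  Distance 1: (row=2, col=5)
  Distance 2: (row=2, col=4)
  Distance 3: (row=2, col=3), (row=3, col=4)
  Distance 4: (row=1, col=3), (row=2, col=2)
  Distance 5: (row=0, col=3), (row=1, col=2), (row=2, col=1)
  Distance 6: (row=0, col=2), (row=0, col=4), (row=1, col=1), (row=2, col=0), (row=3, col=1)
  Distance 7: (row=0, col=1), (row=1, col=0), (row=3, col=0)
  Distance 8: (row=0, col=0)
Total reachable: 19 (grid has 19 open cells total)

Answer: Reachable cells: 19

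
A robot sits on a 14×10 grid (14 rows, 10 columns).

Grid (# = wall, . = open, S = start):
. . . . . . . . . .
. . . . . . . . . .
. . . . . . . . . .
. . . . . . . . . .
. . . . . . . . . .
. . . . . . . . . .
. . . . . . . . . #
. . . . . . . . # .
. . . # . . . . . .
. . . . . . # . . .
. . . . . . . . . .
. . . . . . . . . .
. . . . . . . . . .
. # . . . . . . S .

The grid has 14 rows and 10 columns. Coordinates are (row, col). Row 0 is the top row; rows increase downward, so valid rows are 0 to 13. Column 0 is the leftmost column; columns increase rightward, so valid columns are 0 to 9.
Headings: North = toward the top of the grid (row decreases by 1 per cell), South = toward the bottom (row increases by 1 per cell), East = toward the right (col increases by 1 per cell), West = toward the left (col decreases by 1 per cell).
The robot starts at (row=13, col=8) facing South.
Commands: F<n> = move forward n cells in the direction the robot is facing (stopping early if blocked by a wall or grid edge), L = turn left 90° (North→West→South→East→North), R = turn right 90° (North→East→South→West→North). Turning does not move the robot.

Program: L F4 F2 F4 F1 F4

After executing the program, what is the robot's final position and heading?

Answer: Final position: (row=13, col=9), facing East

Derivation:
Start: (row=13, col=8), facing South
  L: turn left, now facing East
  F4: move forward 1/4 (blocked), now at (row=13, col=9)
  F2: move forward 0/2 (blocked), now at (row=13, col=9)
  F4: move forward 0/4 (blocked), now at (row=13, col=9)
  F1: move forward 0/1 (blocked), now at (row=13, col=9)
  F4: move forward 0/4 (blocked), now at (row=13, col=9)
Final: (row=13, col=9), facing East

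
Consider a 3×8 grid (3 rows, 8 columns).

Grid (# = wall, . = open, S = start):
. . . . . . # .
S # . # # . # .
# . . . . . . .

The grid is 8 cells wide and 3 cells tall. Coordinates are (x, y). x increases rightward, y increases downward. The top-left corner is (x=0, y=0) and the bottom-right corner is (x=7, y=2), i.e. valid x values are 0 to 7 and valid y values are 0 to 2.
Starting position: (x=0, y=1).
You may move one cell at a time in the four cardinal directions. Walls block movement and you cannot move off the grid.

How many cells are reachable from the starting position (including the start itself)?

BFS flood-fill from (x=0, y=1):
  Distance 0: (x=0, y=1)
  Distance 1: (x=0, y=0)
  Distance 2: (x=1, y=0)
  Distance 3: (x=2, y=0)
  Distance 4: (x=3, y=0), (x=2, y=1)
  Distance 5: (x=4, y=0), (x=2, y=2)
  Distance 6: (x=5, y=0), (x=1, y=2), (x=3, y=2)
  Distance 7: (x=5, y=1), (x=4, y=2)
  Distance 8: (x=5, y=2)
  Distance 9: (x=6, y=2)
  Distance 10: (x=7, y=2)
  Distance 11: (x=7, y=1)
  Distance 12: (x=7, y=0)
Total reachable: 18 (grid has 18 open cells total)

Answer: Reachable cells: 18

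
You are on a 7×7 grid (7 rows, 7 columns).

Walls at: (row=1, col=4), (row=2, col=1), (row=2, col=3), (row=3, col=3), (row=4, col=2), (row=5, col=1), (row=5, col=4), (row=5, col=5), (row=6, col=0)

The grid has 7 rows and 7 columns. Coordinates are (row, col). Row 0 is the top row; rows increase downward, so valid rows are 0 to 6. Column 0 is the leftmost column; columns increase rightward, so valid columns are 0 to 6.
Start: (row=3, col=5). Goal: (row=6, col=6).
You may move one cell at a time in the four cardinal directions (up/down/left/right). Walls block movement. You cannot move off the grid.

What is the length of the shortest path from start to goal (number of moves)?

BFS from (row=3, col=5) until reaching (row=6, col=6):
  Distance 0: (row=3, col=5)
  Distance 1: (row=2, col=5), (row=3, col=4), (row=3, col=6), (row=4, col=5)
  Distance 2: (row=1, col=5), (row=2, col=4), (row=2, col=6), (row=4, col=4), (row=4, col=6)
  Distance 3: (row=0, col=5), (row=1, col=6), (row=4, col=3), (row=5, col=6)
  Distance 4: (row=0, col=4), (row=0, col=6), (row=5, col=3), (row=6, col=6)  <- goal reached here
One shortest path (4 moves): (row=3, col=5) -> (row=3, col=6) -> (row=4, col=6) -> (row=5, col=6) -> (row=6, col=6)

Answer: Shortest path length: 4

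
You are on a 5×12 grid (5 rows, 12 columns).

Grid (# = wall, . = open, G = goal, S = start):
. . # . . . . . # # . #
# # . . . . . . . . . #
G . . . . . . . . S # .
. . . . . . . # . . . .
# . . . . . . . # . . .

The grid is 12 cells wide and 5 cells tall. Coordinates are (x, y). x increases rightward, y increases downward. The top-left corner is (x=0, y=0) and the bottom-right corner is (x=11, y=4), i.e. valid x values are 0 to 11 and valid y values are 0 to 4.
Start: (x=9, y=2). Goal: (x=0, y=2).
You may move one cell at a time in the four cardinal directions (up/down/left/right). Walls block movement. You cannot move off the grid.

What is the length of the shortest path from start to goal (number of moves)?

Answer: Shortest path length: 9

Derivation:
BFS from (x=9, y=2) until reaching (x=0, y=2):
  Distance 0: (x=9, y=2)
  Distance 1: (x=9, y=1), (x=8, y=2), (x=9, y=3)
  Distance 2: (x=8, y=1), (x=10, y=1), (x=7, y=2), (x=8, y=3), (x=10, y=3), (x=9, y=4)
  Distance 3: (x=10, y=0), (x=7, y=1), (x=6, y=2), (x=11, y=3), (x=10, y=4)
  Distance 4: (x=7, y=0), (x=6, y=1), (x=5, y=2), (x=11, y=2), (x=6, y=3), (x=11, y=4)
  Distance 5: (x=6, y=0), (x=5, y=1), (x=4, y=2), (x=5, y=3), (x=6, y=4)
  Distance 6: (x=5, y=0), (x=4, y=1), (x=3, y=2), (x=4, y=3), (x=5, y=4), (x=7, y=4)
  Distance 7: (x=4, y=0), (x=3, y=1), (x=2, y=2), (x=3, y=3), (x=4, y=4)
  Distance 8: (x=3, y=0), (x=2, y=1), (x=1, y=2), (x=2, y=3), (x=3, y=4)
  Distance 9: (x=0, y=2), (x=1, y=3), (x=2, y=4)  <- goal reached here
One shortest path (9 moves): (x=9, y=2) -> (x=8, y=2) -> (x=7, y=2) -> (x=6, y=2) -> (x=5, y=2) -> (x=4, y=2) -> (x=3, y=2) -> (x=2, y=2) -> (x=1, y=2) -> (x=0, y=2)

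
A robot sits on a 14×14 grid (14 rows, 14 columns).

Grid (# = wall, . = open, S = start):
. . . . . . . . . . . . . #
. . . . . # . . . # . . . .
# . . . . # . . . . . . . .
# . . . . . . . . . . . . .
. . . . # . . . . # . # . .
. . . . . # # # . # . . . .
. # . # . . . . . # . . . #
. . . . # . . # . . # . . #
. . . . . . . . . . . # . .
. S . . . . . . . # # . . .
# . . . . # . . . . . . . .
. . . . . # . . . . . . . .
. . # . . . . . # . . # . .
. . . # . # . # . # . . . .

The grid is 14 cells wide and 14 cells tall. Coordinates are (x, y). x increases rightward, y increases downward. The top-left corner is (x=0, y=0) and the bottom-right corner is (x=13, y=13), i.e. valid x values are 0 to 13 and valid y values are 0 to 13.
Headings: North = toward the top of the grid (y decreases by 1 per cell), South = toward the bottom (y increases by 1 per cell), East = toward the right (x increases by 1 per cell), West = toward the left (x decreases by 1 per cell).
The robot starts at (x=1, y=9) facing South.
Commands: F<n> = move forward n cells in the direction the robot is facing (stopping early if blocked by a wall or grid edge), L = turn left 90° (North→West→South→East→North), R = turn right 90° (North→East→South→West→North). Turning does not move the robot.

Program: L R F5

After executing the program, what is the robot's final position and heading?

Start: (x=1, y=9), facing South
  L: turn left, now facing East
  R: turn right, now facing South
  F5: move forward 4/5 (blocked), now at (x=1, y=13)
Final: (x=1, y=13), facing South

Answer: Final position: (x=1, y=13), facing South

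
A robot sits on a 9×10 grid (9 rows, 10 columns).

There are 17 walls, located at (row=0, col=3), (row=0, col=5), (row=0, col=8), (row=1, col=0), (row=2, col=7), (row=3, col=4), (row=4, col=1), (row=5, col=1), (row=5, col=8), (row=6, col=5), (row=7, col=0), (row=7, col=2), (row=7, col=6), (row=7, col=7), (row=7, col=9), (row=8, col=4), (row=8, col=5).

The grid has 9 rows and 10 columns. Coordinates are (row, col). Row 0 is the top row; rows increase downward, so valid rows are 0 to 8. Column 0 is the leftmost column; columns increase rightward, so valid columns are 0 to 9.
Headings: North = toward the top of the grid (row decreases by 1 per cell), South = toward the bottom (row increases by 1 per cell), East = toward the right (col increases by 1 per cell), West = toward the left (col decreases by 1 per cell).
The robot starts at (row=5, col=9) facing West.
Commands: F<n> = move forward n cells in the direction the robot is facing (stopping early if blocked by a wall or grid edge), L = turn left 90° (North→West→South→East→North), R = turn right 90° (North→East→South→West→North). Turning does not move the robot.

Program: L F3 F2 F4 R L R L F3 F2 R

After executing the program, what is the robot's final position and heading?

Start: (row=5, col=9), facing West
  L: turn left, now facing South
  F3: move forward 1/3 (blocked), now at (row=6, col=9)
  F2: move forward 0/2 (blocked), now at (row=6, col=9)
  F4: move forward 0/4 (blocked), now at (row=6, col=9)
  R: turn right, now facing West
  L: turn left, now facing South
  R: turn right, now facing West
  L: turn left, now facing South
  F3: move forward 0/3 (blocked), now at (row=6, col=9)
  F2: move forward 0/2 (blocked), now at (row=6, col=9)
  R: turn right, now facing West
Final: (row=6, col=9), facing West

Answer: Final position: (row=6, col=9), facing West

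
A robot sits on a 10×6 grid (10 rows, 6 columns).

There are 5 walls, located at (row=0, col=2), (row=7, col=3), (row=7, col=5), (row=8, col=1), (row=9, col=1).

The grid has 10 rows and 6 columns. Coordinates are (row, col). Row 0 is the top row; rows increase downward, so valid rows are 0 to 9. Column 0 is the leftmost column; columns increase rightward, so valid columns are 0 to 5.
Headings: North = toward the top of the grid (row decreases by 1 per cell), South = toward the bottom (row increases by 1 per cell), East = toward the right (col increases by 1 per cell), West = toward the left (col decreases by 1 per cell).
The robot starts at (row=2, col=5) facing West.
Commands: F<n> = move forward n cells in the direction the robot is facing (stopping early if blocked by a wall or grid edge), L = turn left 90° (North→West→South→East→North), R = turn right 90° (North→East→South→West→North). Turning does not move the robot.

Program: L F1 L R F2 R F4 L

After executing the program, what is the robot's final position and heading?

Answer: Final position: (row=5, col=1), facing South

Derivation:
Start: (row=2, col=5), facing West
  L: turn left, now facing South
  F1: move forward 1, now at (row=3, col=5)
  L: turn left, now facing East
  R: turn right, now facing South
  F2: move forward 2, now at (row=5, col=5)
  R: turn right, now facing West
  F4: move forward 4, now at (row=5, col=1)
  L: turn left, now facing South
Final: (row=5, col=1), facing South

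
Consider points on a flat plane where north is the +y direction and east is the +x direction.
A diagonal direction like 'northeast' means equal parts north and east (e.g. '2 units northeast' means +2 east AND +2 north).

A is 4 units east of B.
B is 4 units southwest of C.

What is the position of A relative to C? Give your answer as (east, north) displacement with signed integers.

Answer: A is at (east=0, north=-4) relative to C.

Derivation:
Place C at the origin (east=0, north=0).
  B is 4 units southwest of C: delta (east=-4, north=-4); B at (east=-4, north=-4).
  A is 4 units east of B: delta (east=+4, north=+0); A at (east=0, north=-4).
Therefore A relative to C: (east=0, north=-4).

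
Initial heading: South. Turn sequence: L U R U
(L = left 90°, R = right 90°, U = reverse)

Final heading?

Start: South
  L (left (90° counter-clockwise)) -> East
  U (U-turn (180°)) -> West
  R (right (90° clockwise)) -> North
  U (U-turn (180°)) -> South
Final: South

Answer: Final heading: South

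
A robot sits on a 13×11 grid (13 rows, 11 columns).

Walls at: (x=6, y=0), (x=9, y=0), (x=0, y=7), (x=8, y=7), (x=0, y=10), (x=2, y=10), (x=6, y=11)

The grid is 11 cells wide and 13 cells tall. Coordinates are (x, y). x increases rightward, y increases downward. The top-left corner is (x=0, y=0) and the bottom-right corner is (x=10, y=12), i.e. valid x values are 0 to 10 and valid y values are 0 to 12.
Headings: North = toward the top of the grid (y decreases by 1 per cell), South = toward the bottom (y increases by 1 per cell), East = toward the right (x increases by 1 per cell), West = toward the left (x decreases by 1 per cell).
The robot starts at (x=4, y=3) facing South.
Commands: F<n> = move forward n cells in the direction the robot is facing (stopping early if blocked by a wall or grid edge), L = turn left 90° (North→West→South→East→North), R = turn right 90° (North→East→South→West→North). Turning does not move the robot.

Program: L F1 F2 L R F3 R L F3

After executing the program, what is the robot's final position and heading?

Answer: Final position: (x=10, y=3), facing East

Derivation:
Start: (x=4, y=3), facing South
  L: turn left, now facing East
  F1: move forward 1, now at (x=5, y=3)
  F2: move forward 2, now at (x=7, y=3)
  L: turn left, now facing North
  R: turn right, now facing East
  F3: move forward 3, now at (x=10, y=3)
  R: turn right, now facing South
  L: turn left, now facing East
  F3: move forward 0/3 (blocked), now at (x=10, y=3)
Final: (x=10, y=3), facing East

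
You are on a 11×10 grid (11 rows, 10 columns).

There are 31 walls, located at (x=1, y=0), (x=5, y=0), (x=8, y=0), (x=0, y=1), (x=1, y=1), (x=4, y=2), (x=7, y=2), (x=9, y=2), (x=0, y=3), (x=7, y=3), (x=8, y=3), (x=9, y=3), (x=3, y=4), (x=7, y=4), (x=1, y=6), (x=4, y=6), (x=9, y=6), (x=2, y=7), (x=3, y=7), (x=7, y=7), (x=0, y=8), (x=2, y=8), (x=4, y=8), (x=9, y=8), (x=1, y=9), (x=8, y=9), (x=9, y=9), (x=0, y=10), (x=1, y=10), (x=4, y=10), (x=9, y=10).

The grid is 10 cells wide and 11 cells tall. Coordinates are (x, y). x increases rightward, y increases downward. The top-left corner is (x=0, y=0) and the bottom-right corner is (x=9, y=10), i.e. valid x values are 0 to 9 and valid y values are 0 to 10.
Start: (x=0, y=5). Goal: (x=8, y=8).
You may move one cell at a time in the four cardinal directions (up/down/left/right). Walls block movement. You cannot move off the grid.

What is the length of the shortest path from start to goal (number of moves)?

Answer: Shortest path length: 11

Derivation:
BFS from (x=0, y=5) until reaching (x=8, y=8):
  Distance 0: (x=0, y=5)
  Distance 1: (x=0, y=4), (x=1, y=5), (x=0, y=6)
  Distance 2: (x=1, y=4), (x=2, y=5), (x=0, y=7)
  Distance 3: (x=1, y=3), (x=2, y=4), (x=3, y=5), (x=2, y=6), (x=1, y=7)
  Distance 4: (x=1, y=2), (x=2, y=3), (x=4, y=5), (x=3, y=6), (x=1, y=8)
  Distance 5: (x=0, y=2), (x=2, y=2), (x=3, y=3), (x=4, y=4), (x=5, y=5)
  Distance 6: (x=2, y=1), (x=3, y=2), (x=4, y=3), (x=5, y=4), (x=6, y=5), (x=5, y=6)
  Distance 7: (x=2, y=0), (x=3, y=1), (x=5, y=3), (x=6, y=4), (x=7, y=5), (x=6, y=6), (x=5, y=7)
  Distance 8: (x=3, y=0), (x=4, y=1), (x=5, y=2), (x=6, y=3), (x=8, y=5), (x=7, y=6), (x=4, y=7), (x=6, y=7), (x=5, y=8)
  Distance 9: (x=4, y=0), (x=5, y=1), (x=6, y=2), (x=8, y=4), (x=9, y=5), (x=8, y=6), (x=6, y=8), (x=5, y=9)
  Distance 10: (x=6, y=1), (x=9, y=4), (x=8, y=7), (x=7, y=8), (x=4, y=9), (x=6, y=9), (x=5, y=10)
  Distance 11: (x=6, y=0), (x=7, y=1), (x=9, y=7), (x=8, y=8), (x=3, y=9), (x=7, y=9), (x=6, y=10)  <- goal reached here
One shortest path (11 moves): (x=0, y=5) -> (x=1, y=5) -> (x=2, y=5) -> (x=3, y=5) -> (x=4, y=5) -> (x=5, y=5) -> (x=6, y=5) -> (x=7, y=5) -> (x=8, y=5) -> (x=8, y=6) -> (x=8, y=7) -> (x=8, y=8)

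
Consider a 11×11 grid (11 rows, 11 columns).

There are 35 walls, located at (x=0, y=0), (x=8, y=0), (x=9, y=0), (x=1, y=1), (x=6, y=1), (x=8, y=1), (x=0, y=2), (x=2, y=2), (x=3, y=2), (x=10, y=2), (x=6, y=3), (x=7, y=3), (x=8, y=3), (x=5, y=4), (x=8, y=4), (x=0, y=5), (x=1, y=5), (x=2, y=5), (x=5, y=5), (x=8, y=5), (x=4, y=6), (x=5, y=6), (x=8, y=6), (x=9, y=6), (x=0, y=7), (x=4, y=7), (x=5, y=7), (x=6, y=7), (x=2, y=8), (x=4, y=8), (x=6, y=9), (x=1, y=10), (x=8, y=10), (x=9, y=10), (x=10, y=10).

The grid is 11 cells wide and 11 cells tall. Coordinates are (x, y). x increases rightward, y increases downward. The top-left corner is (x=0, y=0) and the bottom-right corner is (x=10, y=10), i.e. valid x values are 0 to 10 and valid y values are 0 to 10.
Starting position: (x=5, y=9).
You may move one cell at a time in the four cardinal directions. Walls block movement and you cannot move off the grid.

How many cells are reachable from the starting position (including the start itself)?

BFS flood-fill from (x=5, y=9):
  Distance 0: (x=5, y=9)
  Distance 1: (x=5, y=8), (x=4, y=9), (x=5, y=10)
  Distance 2: (x=6, y=8), (x=3, y=9), (x=4, y=10), (x=6, y=10)
  Distance 3: (x=3, y=8), (x=7, y=8), (x=2, y=9), (x=3, y=10), (x=7, y=10)
  Distance 4: (x=3, y=7), (x=7, y=7), (x=8, y=8), (x=1, y=9), (x=7, y=9), (x=2, y=10)
  Distance 5: (x=3, y=6), (x=7, y=6), (x=2, y=7), (x=8, y=7), (x=1, y=8), (x=9, y=8), (x=0, y=9), (x=8, y=9)
  Distance 6: (x=3, y=5), (x=7, y=5), (x=2, y=6), (x=6, y=6), (x=1, y=7), (x=9, y=7), (x=0, y=8), (x=10, y=8), (x=9, y=9), (x=0, y=10)
  Distance 7: (x=3, y=4), (x=7, y=4), (x=4, y=5), (x=6, y=5), (x=1, y=6), (x=10, y=7), (x=10, y=9)
  Distance 8: (x=3, y=3), (x=2, y=4), (x=4, y=4), (x=6, y=4), (x=0, y=6), (x=10, y=6)
  Distance 9: (x=2, y=3), (x=4, y=3), (x=1, y=4), (x=10, y=5)
  Distance 10: (x=4, y=2), (x=1, y=3), (x=5, y=3), (x=0, y=4), (x=10, y=4), (x=9, y=5)
  Distance 11: (x=4, y=1), (x=1, y=2), (x=5, y=2), (x=0, y=3), (x=10, y=3), (x=9, y=4)
  Distance 12: (x=4, y=0), (x=3, y=1), (x=5, y=1), (x=6, y=2), (x=9, y=3)
  Distance 13: (x=3, y=0), (x=5, y=0), (x=2, y=1), (x=7, y=2), (x=9, y=2)
  Distance 14: (x=2, y=0), (x=6, y=0), (x=7, y=1), (x=9, y=1), (x=8, y=2)
  Distance 15: (x=1, y=0), (x=7, y=0), (x=10, y=1)
  Distance 16: (x=10, y=0)
Total reachable: 85 (grid has 86 open cells total)

Answer: Reachable cells: 85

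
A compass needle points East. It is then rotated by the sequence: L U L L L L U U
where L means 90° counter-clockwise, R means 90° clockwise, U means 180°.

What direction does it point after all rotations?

Start: East
  L (left (90° counter-clockwise)) -> North
  U (U-turn (180°)) -> South
  L (left (90° counter-clockwise)) -> East
  L (left (90° counter-clockwise)) -> North
  L (left (90° counter-clockwise)) -> West
  L (left (90° counter-clockwise)) -> South
  U (U-turn (180°)) -> North
  U (U-turn (180°)) -> South
Final: South

Answer: Final heading: South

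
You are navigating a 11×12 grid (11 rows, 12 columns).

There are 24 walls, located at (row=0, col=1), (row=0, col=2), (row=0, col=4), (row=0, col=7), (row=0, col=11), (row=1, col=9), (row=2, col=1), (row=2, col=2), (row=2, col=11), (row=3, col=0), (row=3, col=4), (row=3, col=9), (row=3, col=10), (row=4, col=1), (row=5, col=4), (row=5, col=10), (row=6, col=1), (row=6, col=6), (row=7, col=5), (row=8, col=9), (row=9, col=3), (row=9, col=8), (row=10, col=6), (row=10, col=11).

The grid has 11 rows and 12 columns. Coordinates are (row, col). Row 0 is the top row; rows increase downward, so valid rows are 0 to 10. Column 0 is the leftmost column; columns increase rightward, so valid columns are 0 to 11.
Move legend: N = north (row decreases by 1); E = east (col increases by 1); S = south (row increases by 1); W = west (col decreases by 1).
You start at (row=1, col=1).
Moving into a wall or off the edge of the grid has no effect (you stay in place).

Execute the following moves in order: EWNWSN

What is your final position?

Answer: Final position: (row=1, col=0)

Derivation:
Start: (row=1, col=1)
  E (east): (row=1, col=1) -> (row=1, col=2)
  W (west): (row=1, col=2) -> (row=1, col=1)
  N (north): blocked, stay at (row=1, col=1)
  W (west): (row=1, col=1) -> (row=1, col=0)
  S (south): (row=1, col=0) -> (row=2, col=0)
  N (north): (row=2, col=0) -> (row=1, col=0)
Final: (row=1, col=0)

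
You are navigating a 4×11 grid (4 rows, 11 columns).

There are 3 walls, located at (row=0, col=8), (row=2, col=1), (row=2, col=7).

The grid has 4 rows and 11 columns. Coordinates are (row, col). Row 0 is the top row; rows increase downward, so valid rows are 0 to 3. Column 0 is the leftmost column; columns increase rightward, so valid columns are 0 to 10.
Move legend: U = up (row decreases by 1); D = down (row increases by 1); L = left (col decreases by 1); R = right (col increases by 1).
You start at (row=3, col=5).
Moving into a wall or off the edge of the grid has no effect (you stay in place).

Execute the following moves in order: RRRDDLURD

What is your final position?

Answer: Final position: (row=3, col=8)

Derivation:
Start: (row=3, col=5)
  R (right): (row=3, col=5) -> (row=3, col=6)
  R (right): (row=3, col=6) -> (row=3, col=7)
  R (right): (row=3, col=7) -> (row=3, col=8)
  D (down): blocked, stay at (row=3, col=8)
  D (down): blocked, stay at (row=3, col=8)
  L (left): (row=3, col=8) -> (row=3, col=7)
  U (up): blocked, stay at (row=3, col=7)
  R (right): (row=3, col=7) -> (row=3, col=8)
  D (down): blocked, stay at (row=3, col=8)
Final: (row=3, col=8)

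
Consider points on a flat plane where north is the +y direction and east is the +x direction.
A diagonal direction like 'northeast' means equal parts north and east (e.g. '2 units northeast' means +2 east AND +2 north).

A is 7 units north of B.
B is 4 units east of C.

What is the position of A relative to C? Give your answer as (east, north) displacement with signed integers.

Answer: A is at (east=4, north=7) relative to C.

Derivation:
Place C at the origin (east=0, north=0).
  B is 4 units east of C: delta (east=+4, north=+0); B at (east=4, north=0).
  A is 7 units north of B: delta (east=+0, north=+7); A at (east=4, north=7).
Therefore A relative to C: (east=4, north=7).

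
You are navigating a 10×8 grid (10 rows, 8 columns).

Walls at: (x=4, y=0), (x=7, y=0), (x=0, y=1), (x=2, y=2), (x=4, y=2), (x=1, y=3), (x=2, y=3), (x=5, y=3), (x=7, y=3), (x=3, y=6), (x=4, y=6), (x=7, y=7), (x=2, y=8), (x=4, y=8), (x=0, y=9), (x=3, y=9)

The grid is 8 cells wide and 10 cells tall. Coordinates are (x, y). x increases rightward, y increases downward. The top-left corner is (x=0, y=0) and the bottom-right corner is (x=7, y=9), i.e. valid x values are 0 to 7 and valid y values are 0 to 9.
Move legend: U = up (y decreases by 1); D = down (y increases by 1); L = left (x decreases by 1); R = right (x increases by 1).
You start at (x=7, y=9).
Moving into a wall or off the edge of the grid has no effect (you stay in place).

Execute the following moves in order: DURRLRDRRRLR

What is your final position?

Answer: Final position: (x=7, y=9)

Derivation:
Start: (x=7, y=9)
  D (down): blocked, stay at (x=7, y=9)
  U (up): (x=7, y=9) -> (x=7, y=8)
  R (right): blocked, stay at (x=7, y=8)
  R (right): blocked, stay at (x=7, y=8)
  L (left): (x=7, y=8) -> (x=6, y=8)
  R (right): (x=6, y=8) -> (x=7, y=8)
  D (down): (x=7, y=8) -> (x=7, y=9)
  [×3]R (right): blocked, stay at (x=7, y=9)
  L (left): (x=7, y=9) -> (x=6, y=9)
  R (right): (x=6, y=9) -> (x=7, y=9)
Final: (x=7, y=9)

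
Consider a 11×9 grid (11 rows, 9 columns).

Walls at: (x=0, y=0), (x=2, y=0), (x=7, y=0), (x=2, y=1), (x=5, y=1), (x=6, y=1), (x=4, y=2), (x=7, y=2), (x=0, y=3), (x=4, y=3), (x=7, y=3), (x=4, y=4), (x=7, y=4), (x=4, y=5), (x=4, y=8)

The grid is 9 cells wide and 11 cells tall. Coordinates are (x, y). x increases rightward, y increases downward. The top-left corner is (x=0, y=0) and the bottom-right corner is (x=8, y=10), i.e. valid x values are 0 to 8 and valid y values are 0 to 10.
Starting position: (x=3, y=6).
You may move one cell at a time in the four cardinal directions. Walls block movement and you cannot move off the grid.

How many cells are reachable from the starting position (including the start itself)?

Answer: Reachable cells: 84

Derivation:
BFS flood-fill from (x=3, y=6):
  Distance 0: (x=3, y=6)
  Distance 1: (x=3, y=5), (x=2, y=6), (x=4, y=6), (x=3, y=7)
  Distance 2: (x=3, y=4), (x=2, y=5), (x=1, y=6), (x=5, y=6), (x=2, y=7), (x=4, y=7), (x=3, y=8)
  Distance 3: (x=3, y=3), (x=2, y=4), (x=1, y=5), (x=5, y=5), (x=0, y=6), (x=6, y=6), (x=1, y=7), (x=5, y=7), (x=2, y=8), (x=3, y=9)
  Distance 4: (x=3, y=2), (x=2, y=3), (x=1, y=4), (x=5, y=4), (x=0, y=5), (x=6, y=5), (x=7, y=6), (x=0, y=7), (x=6, y=7), (x=1, y=8), (x=5, y=8), (x=2, y=9), (x=4, y=9), (x=3, y=10)
  Distance 5: (x=3, y=1), (x=2, y=2), (x=1, y=3), (x=5, y=3), (x=0, y=4), (x=6, y=4), (x=7, y=5), (x=8, y=6), (x=7, y=7), (x=0, y=8), (x=6, y=8), (x=1, y=9), (x=5, y=9), (x=2, y=10), (x=4, y=10)
  Distance 6: (x=3, y=0), (x=4, y=1), (x=1, y=2), (x=5, y=2), (x=6, y=3), (x=8, y=5), (x=8, y=7), (x=7, y=8), (x=0, y=9), (x=6, y=9), (x=1, y=10), (x=5, y=10)
  Distance 7: (x=4, y=0), (x=1, y=1), (x=0, y=2), (x=6, y=2), (x=8, y=4), (x=8, y=8), (x=7, y=9), (x=0, y=10), (x=6, y=10)
  Distance 8: (x=1, y=0), (x=5, y=0), (x=0, y=1), (x=8, y=3), (x=8, y=9), (x=7, y=10)
  Distance 9: (x=6, y=0), (x=8, y=2), (x=8, y=10)
  Distance 10: (x=8, y=1)
  Distance 11: (x=8, y=0), (x=7, y=1)
Total reachable: 84 (grid has 84 open cells total)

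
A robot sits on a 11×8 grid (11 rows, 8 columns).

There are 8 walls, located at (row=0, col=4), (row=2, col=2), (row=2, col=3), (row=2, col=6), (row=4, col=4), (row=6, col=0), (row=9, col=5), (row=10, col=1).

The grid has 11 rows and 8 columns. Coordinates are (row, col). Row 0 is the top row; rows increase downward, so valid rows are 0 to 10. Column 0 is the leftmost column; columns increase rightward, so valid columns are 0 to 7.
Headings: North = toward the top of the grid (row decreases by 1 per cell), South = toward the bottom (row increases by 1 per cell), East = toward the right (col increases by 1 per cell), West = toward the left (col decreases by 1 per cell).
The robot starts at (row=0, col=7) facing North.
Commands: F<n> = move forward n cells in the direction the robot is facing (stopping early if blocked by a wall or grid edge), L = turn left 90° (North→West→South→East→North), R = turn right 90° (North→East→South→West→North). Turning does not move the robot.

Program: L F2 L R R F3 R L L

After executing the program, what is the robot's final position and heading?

Start: (row=0, col=7), facing North
  L: turn left, now facing West
  F2: move forward 2, now at (row=0, col=5)
  L: turn left, now facing South
  R: turn right, now facing West
  R: turn right, now facing North
  F3: move forward 0/3 (blocked), now at (row=0, col=5)
  R: turn right, now facing East
  L: turn left, now facing North
  L: turn left, now facing West
Final: (row=0, col=5), facing West

Answer: Final position: (row=0, col=5), facing West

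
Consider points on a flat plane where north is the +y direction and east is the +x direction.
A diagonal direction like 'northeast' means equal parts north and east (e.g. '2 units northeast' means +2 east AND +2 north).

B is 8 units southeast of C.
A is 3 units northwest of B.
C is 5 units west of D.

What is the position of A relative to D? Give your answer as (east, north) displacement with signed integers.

Place D at the origin (east=0, north=0).
  C is 5 units west of D: delta (east=-5, north=+0); C at (east=-5, north=0).
  B is 8 units southeast of C: delta (east=+8, north=-8); B at (east=3, north=-8).
  A is 3 units northwest of B: delta (east=-3, north=+3); A at (east=0, north=-5).
Therefore A relative to D: (east=0, north=-5).

Answer: A is at (east=0, north=-5) relative to D.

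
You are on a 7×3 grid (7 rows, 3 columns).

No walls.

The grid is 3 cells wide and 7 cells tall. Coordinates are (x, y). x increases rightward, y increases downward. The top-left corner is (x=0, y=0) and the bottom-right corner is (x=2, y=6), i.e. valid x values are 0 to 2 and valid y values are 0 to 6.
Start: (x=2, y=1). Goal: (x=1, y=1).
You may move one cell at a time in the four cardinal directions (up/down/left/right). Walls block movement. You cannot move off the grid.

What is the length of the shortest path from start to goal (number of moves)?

Answer: Shortest path length: 1

Derivation:
BFS from (x=2, y=1) until reaching (x=1, y=1):
  Distance 0: (x=2, y=1)
  Distance 1: (x=2, y=0), (x=1, y=1), (x=2, y=2)  <- goal reached here
One shortest path (1 moves): (x=2, y=1) -> (x=1, y=1)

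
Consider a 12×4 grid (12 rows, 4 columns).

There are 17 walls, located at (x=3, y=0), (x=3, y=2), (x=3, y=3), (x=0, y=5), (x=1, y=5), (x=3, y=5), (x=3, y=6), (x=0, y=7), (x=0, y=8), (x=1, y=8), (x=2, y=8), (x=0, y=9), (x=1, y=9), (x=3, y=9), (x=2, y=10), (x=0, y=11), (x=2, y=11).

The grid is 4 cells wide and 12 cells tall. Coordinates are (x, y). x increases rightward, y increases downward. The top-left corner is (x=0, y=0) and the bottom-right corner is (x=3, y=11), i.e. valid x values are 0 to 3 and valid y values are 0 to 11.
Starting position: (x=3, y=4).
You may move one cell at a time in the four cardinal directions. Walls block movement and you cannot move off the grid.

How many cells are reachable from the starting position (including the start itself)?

Answer: Reachable cells: 25

Derivation:
BFS flood-fill from (x=3, y=4):
  Distance 0: (x=3, y=4)
  Distance 1: (x=2, y=4)
  Distance 2: (x=2, y=3), (x=1, y=4), (x=2, y=5)
  Distance 3: (x=2, y=2), (x=1, y=3), (x=0, y=4), (x=2, y=6)
  Distance 4: (x=2, y=1), (x=1, y=2), (x=0, y=3), (x=1, y=6), (x=2, y=7)
  Distance 5: (x=2, y=0), (x=1, y=1), (x=3, y=1), (x=0, y=2), (x=0, y=6), (x=1, y=7), (x=3, y=7)
  Distance 6: (x=1, y=0), (x=0, y=1), (x=3, y=8)
  Distance 7: (x=0, y=0)
Total reachable: 25 (grid has 31 open cells total)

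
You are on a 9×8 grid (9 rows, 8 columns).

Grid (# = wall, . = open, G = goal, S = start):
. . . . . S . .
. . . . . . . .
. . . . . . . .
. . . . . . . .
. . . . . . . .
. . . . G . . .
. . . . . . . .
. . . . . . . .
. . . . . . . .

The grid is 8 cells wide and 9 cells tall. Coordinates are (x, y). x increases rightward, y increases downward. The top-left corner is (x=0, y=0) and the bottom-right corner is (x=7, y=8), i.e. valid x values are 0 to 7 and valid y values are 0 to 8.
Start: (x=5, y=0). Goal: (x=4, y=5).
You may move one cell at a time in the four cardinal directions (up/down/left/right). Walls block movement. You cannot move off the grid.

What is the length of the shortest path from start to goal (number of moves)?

BFS from (x=5, y=0) until reaching (x=4, y=5):
  Distance 0: (x=5, y=0)
  Distance 1: (x=4, y=0), (x=6, y=0), (x=5, y=1)
  Distance 2: (x=3, y=0), (x=7, y=0), (x=4, y=1), (x=6, y=1), (x=5, y=2)
  Distance 3: (x=2, y=0), (x=3, y=1), (x=7, y=1), (x=4, y=2), (x=6, y=2), (x=5, y=3)
  Distance 4: (x=1, y=0), (x=2, y=1), (x=3, y=2), (x=7, y=2), (x=4, y=3), (x=6, y=3), (x=5, y=4)
  Distance 5: (x=0, y=0), (x=1, y=1), (x=2, y=2), (x=3, y=3), (x=7, y=3), (x=4, y=4), (x=6, y=4), (x=5, y=5)
  Distance 6: (x=0, y=1), (x=1, y=2), (x=2, y=3), (x=3, y=4), (x=7, y=4), (x=4, y=5), (x=6, y=5), (x=5, y=6)  <- goal reached here
One shortest path (6 moves): (x=5, y=0) -> (x=4, y=0) -> (x=4, y=1) -> (x=4, y=2) -> (x=4, y=3) -> (x=4, y=4) -> (x=4, y=5)

Answer: Shortest path length: 6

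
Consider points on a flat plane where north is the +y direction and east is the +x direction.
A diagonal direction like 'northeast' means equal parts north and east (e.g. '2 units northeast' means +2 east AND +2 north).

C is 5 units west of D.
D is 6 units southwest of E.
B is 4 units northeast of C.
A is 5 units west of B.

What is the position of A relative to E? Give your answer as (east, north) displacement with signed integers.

Answer: A is at (east=-12, north=-2) relative to E.

Derivation:
Place E at the origin (east=0, north=0).
  D is 6 units southwest of E: delta (east=-6, north=-6); D at (east=-6, north=-6).
  C is 5 units west of D: delta (east=-5, north=+0); C at (east=-11, north=-6).
  B is 4 units northeast of C: delta (east=+4, north=+4); B at (east=-7, north=-2).
  A is 5 units west of B: delta (east=-5, north=+0); A at (east=-12, north=-2).
Therefore A relative to E: (east=-12, north=-2).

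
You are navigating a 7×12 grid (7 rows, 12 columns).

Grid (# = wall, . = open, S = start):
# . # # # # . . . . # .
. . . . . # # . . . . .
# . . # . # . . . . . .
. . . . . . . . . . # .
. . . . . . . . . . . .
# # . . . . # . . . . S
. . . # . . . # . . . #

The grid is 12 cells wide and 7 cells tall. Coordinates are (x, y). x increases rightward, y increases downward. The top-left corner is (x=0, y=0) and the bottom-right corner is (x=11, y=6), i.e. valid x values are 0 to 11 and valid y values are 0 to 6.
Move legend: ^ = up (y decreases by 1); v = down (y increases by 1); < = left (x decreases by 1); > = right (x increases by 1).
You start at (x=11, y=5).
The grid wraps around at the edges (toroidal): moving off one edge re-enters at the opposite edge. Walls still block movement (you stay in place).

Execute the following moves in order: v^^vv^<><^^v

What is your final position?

Start: (x=11, y=5)
  v (down): blocked, stay at (x=11, y=5)
  ^ (up): (x=11, y=5) -> (x=11, y=4)
  ^ (up): (x=11, y=4) -> (x=11, y=3)
  v (down): (x=11, y=3) -> (x=11, y=4)
  v (down): (x=11, y=4) -> (x=11, y=5)
  ^ (up): (x=11, y=5) -> (x=11, y=4)
  < (left): (x=11, y=4) -> (x=10, y=4)
  > (right): (x=10, y=4) -> (x=11, y=4)
  < (left): (x=11, y=4) -> (x=10, y=4)
  ^ (up): blocked, stay at (x=10, y=4)
  ^ (up): blocked, stay at (x=10, y=4)
  v (down): (x=10, y=4) -> (x=10, y=5)
Final: (x=10, y=5)

Answer: Final position: (x=10, y=5)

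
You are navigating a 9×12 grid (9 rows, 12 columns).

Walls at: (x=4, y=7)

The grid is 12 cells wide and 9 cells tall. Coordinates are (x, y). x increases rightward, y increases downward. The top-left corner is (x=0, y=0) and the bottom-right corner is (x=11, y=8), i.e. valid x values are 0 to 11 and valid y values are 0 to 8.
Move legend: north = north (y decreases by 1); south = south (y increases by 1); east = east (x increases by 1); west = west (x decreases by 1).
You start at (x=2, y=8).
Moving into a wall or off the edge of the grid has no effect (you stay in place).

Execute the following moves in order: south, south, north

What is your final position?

Answer: Final position: (x=2, y=7)

Derivation:
Start: (x=2, y=8)
  south (south): blocked, stay at (x=2, y=8)
  south (south): blocked, stay at (x=2, y=8)
  north (north): (x=2, y=8) -> (x=2, y=7)
Final: (x=2, y=7)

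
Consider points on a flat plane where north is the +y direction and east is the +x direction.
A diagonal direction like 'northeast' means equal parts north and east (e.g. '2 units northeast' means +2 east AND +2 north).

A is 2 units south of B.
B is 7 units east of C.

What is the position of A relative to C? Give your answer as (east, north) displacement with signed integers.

Answer: A is at (east=7, north=-2) relative to C.

Derivation:
Place C at the origin (east=0, north=0).
  B is 7 units east of C: delta (east=+7, north=+0); B at (east=7, north=0).
  A is 2 units south of B: delta (east=+0, north=-2); A at (east=7, north=-2).
Therefore A relative to C: (east=7, north=-2).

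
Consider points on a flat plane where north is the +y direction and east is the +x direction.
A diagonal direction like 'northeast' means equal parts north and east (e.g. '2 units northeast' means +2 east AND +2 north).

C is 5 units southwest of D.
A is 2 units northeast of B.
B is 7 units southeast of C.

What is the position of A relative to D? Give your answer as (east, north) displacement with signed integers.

Answer: A is at (east=4, north=-10) relative to D.

Derivation:
Place D at the origin (east=0, north=0).
  C is 5 units southwest of D: delta (east=-5, north=-5); C at (east=-5, north=-5).
  B is 7 units southeast of C: delta (east=+7, north=-7); B at (east=2, north=-12).
  A is 2 units northeast of B: delta (east=+2, north=+2); A at (east=4, north=-10).
Therefore A relative to D: (east=4, north=-10).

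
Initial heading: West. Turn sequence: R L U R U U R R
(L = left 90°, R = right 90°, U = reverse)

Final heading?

Start: West
  R (right (90° clockwise)) -> North
  L (left (90° counter-clockwise)) -> West
  U (U-turn (180°)) -> East
  R (right (90° clockwise)) -> South
  U (U-turn (180°)) -> North
  U (U-turn (180°)) -> South
  R (right (90° clockwise)) -> West
  R (right (90° clockwise)) -> North
Final: North

Answer: Final heading: North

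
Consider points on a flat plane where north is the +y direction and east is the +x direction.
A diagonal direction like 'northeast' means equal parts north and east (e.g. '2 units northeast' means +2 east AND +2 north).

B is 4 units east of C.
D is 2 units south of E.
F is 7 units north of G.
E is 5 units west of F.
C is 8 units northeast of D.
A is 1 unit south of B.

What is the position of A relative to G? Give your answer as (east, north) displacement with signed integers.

Place G at the origin (east=0, north=0).
  F is 7 units north of G: delta (east=+0, north=+7); F at (east=0, north=7).
  E is 5 units west of F: delta (east=-5, north=+0); E at (east=-5, north=7).
  D is 2 units south of E: delta (east=+0, north=-2); D at (east=-5, north=5).
  C is 8 units northeast of D: delta (east=+8, north=+8); C at (east=3, north=13).
  B is 4 units east of C: delta (east=+4, north=+0); B at (east=7, north=13).
  A is 1 unit south of B: delta (east=+0, north=-1); A at (east=7, north=12).
Therefore A relative to G: (east=7, north=12).

Answer: A is at (east=7, north=12) relative to G.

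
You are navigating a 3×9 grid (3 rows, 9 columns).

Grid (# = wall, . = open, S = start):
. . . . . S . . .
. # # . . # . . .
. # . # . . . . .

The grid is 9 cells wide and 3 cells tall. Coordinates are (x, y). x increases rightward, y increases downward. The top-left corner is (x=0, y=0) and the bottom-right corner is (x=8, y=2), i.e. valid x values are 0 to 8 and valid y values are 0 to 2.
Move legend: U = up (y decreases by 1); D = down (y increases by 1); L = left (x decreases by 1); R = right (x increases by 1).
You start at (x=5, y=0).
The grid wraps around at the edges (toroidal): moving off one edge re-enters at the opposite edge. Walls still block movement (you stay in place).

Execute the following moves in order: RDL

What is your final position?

Answer: Final position: (x=6, y=1)

Derivation:
Start: (x=5, y=0)
  R (right): (x=5, y=0) -> (x=6, y=0)
  D (down): (x=6, y=0) -> (x=6, y=1)
  L (left): blocked, stay at (x=6, y=1)
Final: (x=6, y=1)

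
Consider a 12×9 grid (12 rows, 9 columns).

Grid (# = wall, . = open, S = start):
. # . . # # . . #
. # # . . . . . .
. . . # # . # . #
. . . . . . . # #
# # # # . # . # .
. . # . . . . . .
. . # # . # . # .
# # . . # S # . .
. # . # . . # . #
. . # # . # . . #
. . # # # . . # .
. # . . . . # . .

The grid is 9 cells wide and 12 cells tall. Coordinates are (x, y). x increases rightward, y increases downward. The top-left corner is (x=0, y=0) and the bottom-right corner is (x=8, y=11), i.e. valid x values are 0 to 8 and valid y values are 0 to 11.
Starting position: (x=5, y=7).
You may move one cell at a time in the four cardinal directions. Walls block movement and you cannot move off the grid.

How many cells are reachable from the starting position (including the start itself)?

Answer: Reachable cells: 4

Derivation:
BFS flood-fill from (x=5, y=7):
  Distance 0: (x=5, y=7)
  Distance 1: (x=5, y=8)
  Distance 2: (x=4, y=8)
  Distance 3: (x=4, y=9)
Total reachable: 4 (grid has 67 open cells total)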